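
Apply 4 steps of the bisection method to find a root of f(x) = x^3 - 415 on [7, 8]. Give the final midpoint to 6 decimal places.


f(x) = x^3 - 415
f(7) = -72 < 0
f(8) = 97 > 0

Step 1: midpoint = (7.000000 + 8.000000)/2 = 7.500000
  f(7.500000) = 6.875000
  f(mid) > 0, so root is in [7.000000, 7.500000]

Step 2: midpoint = (7.000000 + 7.500000)/2 = 7.250000
  f(7.250000) = -33.921875
  f(mid) < 0, so root is in [7.250000, 7.500000]

Step 3: midpoint = (7.250000 + 7.500000)/2 = 7.375000
  f(7.375000) = -13.869141
  f(mid) < 0, so root is in [7.375000, 7.500000]

Step 4: midpoint = (7.375000 + 7.500000)/2 = 7.437500
  f(7.437500) = -3.584229
  f(mid) < 0, so root is in [7.437500, 7.500000]

midpoint = 7.437500


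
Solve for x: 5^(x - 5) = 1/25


Express both sides with the same base.
1/25 = 5^(-2)
Since the bases match, equate exponents: x - 5 = -2
So x = -2 - (-5) = 3

x = 3


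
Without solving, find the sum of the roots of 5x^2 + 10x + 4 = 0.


By Vieta's formulas for ax^2 + bx + c = 0:
  Sum of roots = -b/a
  Product of roots = c/a

Here a = 5, b = 10, c = 4
Sum = -(10)/5 = -2
Product = 4/5 = 4/5

Sum = -2


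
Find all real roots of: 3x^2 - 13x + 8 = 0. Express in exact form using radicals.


Using the quadratic formula: x = (-b ± sqrt(b^2 - 4ac)) / (2a)
Here a = 3, b = -13, c = 8
Discriminant = b^2 - 4ac = (-13)^2 - 4(3)(8) = 169 - 96 = 73
Since discriminant = 73 > 0, there are two real roots.
x = (13 ± sqrt(73)) / 6
Numerically: x ≈ 3.5907 or x ≈ 0.7427

x = (13 + sqrt(73)) / 6 or x = (13 - sqrt(73)) / 6


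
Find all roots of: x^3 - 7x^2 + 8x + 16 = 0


Let p(x) = x^3 - 7x^2 + 8x + 16. By the rational root theorem (leading coefficient 1), any rational root is an integer divisor of 16: try ±1, ±2, ... in turn.
Test x = 1: value = 18 ≠ 0.
Test x = -1: value = 0 ✓, so (x + 1) is a factor.
Synthetic division by (x + 1): bring down 1; 1(-1) - 7 = -8; (-8)(-1) + 8 = 16; 16(-1) + 16 = 0 → quotient x^2 - 8x + 16, remainder 0.
Solve the quadratic x^2 - 8x + 16 = 0: discriminant = (-8)^2 - 4(1)(16) = 64 - 64 = 0.
Discriminant = 0, so a double root: x = 8/2 = 4.
Collecting all roots found:

x = -1, x = 4 (multiplicity 2)


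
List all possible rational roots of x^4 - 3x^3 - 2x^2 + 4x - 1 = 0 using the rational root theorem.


Rational root theorem: possible roots are ±p/q where:
  p divides the constant term (-1): p ∈ {1}
  q divides the leading coefficient (1): q ∈ {1}

All possible rational roots: -1, 1

-1, 1


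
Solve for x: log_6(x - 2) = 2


Convert to exponential form: x - 2 = 6^2 = 36
x = 36 + 2 = 38
Check: log_6(38 - 2) = log_6(36) = log_6(36) = 2 ✓

x = 38


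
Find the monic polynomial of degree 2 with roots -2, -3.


A monic polynomial with roots -2, -3 is:
p(x) = (x + 2)(x + 3)
After multiplying by (x + 2): x + 2
After multiplying by (x + 3): x^2 + 5x + 6

x^2 + 5x + 6


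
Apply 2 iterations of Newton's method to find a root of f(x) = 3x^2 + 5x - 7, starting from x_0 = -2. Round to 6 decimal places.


Newton's method: x_(n+1) = x_n - f(x_n)/f'(x_n)
f(x) = 3x^2 + 5x - 7
f'(x) = 6x + 5

Iteration 1:
  f(-2.000000) = -5.000000
  f'(-2.000000) = -7.000000
  x_1 = -2.000000 - (-5.000000)/(-7.000000) = -2.714286

Iteration 2:
  f(-2.714286) = 1.530612
  f'(-2.714286) = -11.285714
  x_2 = -2.714286 - (1.530612)/(-11.285714) = -2.578662

x_2 = -2.578662


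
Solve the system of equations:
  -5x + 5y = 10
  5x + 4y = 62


Using Cramer's rule:
Determinant D = (-5)(4) - (5)(5) = -20 - 25 = -45
Dx = (10)(4) - (62)(5) = 40 - 310 = -270
Dy = (-5)(62) - (5)(10) = -310 - 50 = -360
x = Dx/D = -270/-45 = 6
y = Dy/D = -360/-45 = 8

x = 6, y = 8


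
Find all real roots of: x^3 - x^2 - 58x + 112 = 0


Let p(x) = x^3 - x^2 - 58x + 112. By the rational root theorem (leading coefficient 1), any rational root is an integer divisor of 112: try ±1, ±2, ... in turn.
Test x = 1: value = 54 ≠ 0.
Test x = -1: value = 168 ≠ 0.
Test x = 2: value = 0 ✓, so (x - 2) is a factor.
Synthetic division by (x - 2): bring down 1; 1(2) - 1 = 1; 1(2) - 58 = -56; (-56)(2) + 112 = 0 → quotient x^2 + x - 56, remainder 0.
Solve the quadratic x^2 + x - 56 = 0: discriminant = 1^2 - 4(1)(-56) = 1 + 224 = 225.
sqrt(225) = 15, so x = (-1 ± 15)/2: x = 7 or x = -8.

x = -8, x = 2, x = 7


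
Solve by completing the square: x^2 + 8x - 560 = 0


Start: x^2 + 8x - 560 = 0
Move constant: x^2 + 8x = 560
Half of 8 is 4, squared is 16
Add 16 to both sides: x^2 + 8x + 16 = 576
(x + 4)^2 = 576
x + 4 = ±24
x = -4 + 24 = 20 or x = -4 - 24 = -28

x = -28, x = 20


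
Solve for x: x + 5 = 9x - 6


Starting with: x + 5 = 9x - 6
Move all x terms to left: (1 - 9)x = -6 - 5
Simplify: -8x = -11
Divide both sides by -8: x = 11/8

x = 11/8


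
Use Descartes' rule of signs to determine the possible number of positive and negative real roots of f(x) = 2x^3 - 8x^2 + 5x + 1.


Descartes' rule of signs:

For positive roots, count sign changes in f(x) = 2x^3 - 8x^2 + 5x + 1:
Signs of coefficients: +, -, +, +
Number of sign changes: 2
Possible positive real roots: 2, 0

For negative roots, examine f(-x) = -2x^3 - 8x^2 - 5x + 1:
Signs of coefficients: -, -, -, +
Number of sign changes: 1
Possible negative real roots: 1

Positive roots: 2 or 0; Negative roots: 1


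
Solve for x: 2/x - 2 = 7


Subtract -2 from both sides: 2/x = 9
Multiply both sides by x: 2 = 9 * x
Divide by 9: x = 2/9

x = 2/9


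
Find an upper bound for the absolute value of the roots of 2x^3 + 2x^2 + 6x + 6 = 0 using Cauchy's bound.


Cauchy's bound: all roots r satisfy |r| <= 1 + max(|a_i/a_n|) for i = 0,...,n-1
where a_n is the leading coefficient.

Coefficients: [2, 2, 6, 6]
Leading coefficient a_n = 2
Ratios |a_i/a_n|: 1, 3, 3
Maximum ratio: 3
Cauchy's bound: |r| <= 1 + 3 = 4

Upper bound = 4


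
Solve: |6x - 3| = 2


An absolute value equation |expr| = 2 gives two cases:
Case 1: 6x - 3 = 2
  6x = 5, so x = 5/6
Case 2: 6x - 3 = -2
  6x = 1, so x = 1/6

x = 1/6, x = 5/6


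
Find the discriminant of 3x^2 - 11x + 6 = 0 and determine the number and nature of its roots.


For ax^2 + bx + c = 0, discriminant D = b^2 - 4ac
Here a = 3, b = -11, c = 6
D = (-11)^2 - 4(3)(6) = 121 - 72 = 49

D = 49 > 0 and is a perfect square (sqrt = 7)
The equation has 2 distinct real rational roots.

Discriminant = 49, 2 distinct real rational roots


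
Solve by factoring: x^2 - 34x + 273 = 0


We need two numbers that multiply to 273 and add to -34.
Those numbers are -21 and -13 (since (-21) * (-13) = 273 and (-21) + (-13) = -34).
So x^2 - 34x + 273 = (x - 21)(x - 13) = 0
Setting each factor to zero: x = 21 or x = 13

x = 13, x = 21


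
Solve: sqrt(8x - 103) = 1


Square both sides: 8x - 103 = 1^2 = 1
8x = 1 + 103 = 104
x = 13
Check: sqrt(8*13 - 103) = sqrt(1) = 1 ✓

x = 13


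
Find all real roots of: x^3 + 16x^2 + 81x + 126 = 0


Let p(x) = x^3 + 16x^2 + 81x + 126. By the rational root theorem (leading coefficient 1), any rational root is an integer divisor of 126: try ±1, ±2, ... in turn.
Test x = 1: value = 224 ≠ 0.
Test x = -1: value = 60 ≠ 0.
Test x = 2: value = 360 ≠ 0.
Test x = -2: value = 20 ≠ 0.
Test x = 3: value = 540 ≠ 0.
Test x = -3: value = 0 ✓, so (x + 3) is a factor.
Synthetic division by (x + 3): bring down 1; 1(-3) + 16 = 13; 13(-3) + 81 = 42; 42(-3) + 126 = 0 → quotient x^2 + 13x + 42, remainder 0.
Solve the quadratic x^2 + 13x + 42 = 0: discriminant = 13^2 - 4(1)(42) = 169 - 168 = 1.
sqrt(1) = 1, so x = (-13 ± 1)/2: x = -6 or x = -7.

x = -7, x = -6, x = -3


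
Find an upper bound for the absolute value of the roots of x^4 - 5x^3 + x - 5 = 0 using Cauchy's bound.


Cauchy's bound: all roots r satisfy |r| <= 1 + max(|a_i/a_n|) for i = 0,...,n-1
where a_n is the leading coefficient.

Coefficients: [1, -5, 0, 1, -5]
Leading coefficient a_n = 1
Ratios |a_i/a_n|: 5, 0, 1, 5
Maximum ratio: 5
Cauchy's bound: |r| <= 1 + 5 = 6

Upper bound = 6


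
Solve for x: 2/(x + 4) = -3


Multiply both sides by (x + 4): 2 = -3(x + 4)
Distribute: 2 = -3x - 12
-3x = 2 + 12 = 14
x = -14/3

x = -14/3


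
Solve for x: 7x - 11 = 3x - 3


Starting with: 7x - 11 = 3x - 3
Move all x terms to left: (7 - 3)x = -3 + 11
Simplify: 4x = 8
Divide both sides by 4: x = 2

x = 2


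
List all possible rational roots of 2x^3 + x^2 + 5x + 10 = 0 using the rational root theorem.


Rational root theorem: possible roots are ±p/q where:
  p divides the constant term (10): p ∈ {1, 2, 5, 10}
  q divides the leading coefficient (2): q ∈ {1, 2}

All possible rational roots: -10, -5, -5/2, -2, -1, -1/2, 1/2, 1, 2, 5/2, 5, 10

-10, -5, -5/2, -2, -1, -1/2, 1/2, 1, 2, 5/2, 5, 10


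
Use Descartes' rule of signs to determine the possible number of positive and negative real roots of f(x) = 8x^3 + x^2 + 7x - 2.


Descartes' rule of signs:

For positive roots, count sign changes in f(x) = 8x^3 + x^2 + 7x - 2:
Signs of coefficients: +, +, +, -
Number of sign changes: 1
Possible positive real roots: 1

For negative roots, examine f(-x) = -8x^3 + x^2 - 7x - 2:
Signs of coefficients: -, +, -, -
Number of sign changes: 2
Possible negative real roots: 2, 0

Positive roots: 1; Negative roots: 2 or 0


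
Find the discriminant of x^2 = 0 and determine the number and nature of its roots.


For ax^2 + bx + c = 0, discriminant D = b^2 - 4ac
Here a = 1, b = 0, c = 0
D = (0)^2 - 4(1)(0) = 0 - 0 = 0

D = 0
The equation has exactly 1 real root (a repeated/double root).

Discriminant = 0, 1 repeated real root


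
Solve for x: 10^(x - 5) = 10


Express both sides with the same base.
10 = 10^1
Since the bases match, equate exponents: x - 5 = 1
So x = 1 - (-5) = 6

x = 6


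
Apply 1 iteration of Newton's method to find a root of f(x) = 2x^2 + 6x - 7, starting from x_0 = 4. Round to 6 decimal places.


Newton's method: x_(n+1) = x_n - f(x_n)/f'(x_n)
f(x) = 2x^2 + 6x - 7
f'(x) = 4x + 6

Iteration 1:
  f(4.000000) = 49.000000
  f'(4.000000) = 22.000000
  x_1 = 4.000000 - (49.000000)/(22.000000) = 1.772727

x_1 = 1.772727


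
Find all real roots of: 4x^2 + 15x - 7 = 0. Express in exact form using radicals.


Using the quadratic formula: x = (-b ± sqrt(b^2 - 4ac)) / (2a)
Here a = 4, b = 15, c = -7
Discriminant = b^2 - 4ac = 15^2 - 4(4)(-7) = 225 + 112 = 337
Since discriminant = 337 > 0, there are two real roots.
x = (-15 ± sqrt(337)) / 8
Numerically: x ≈ 0.4197 or x ≈ -4.1697

x = (-15 + sqrt(337)) / 8 or x = (-15 - sqrt(337)) / 8


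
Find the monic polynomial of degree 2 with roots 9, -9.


A monic polynomial with roots 9, -9 is:
p(x) = (x - 9)(x + 9)
After multiplying by (x - 9): x - 9
After multiplying by (x + 9): x^2 - 81

x^2 - 81


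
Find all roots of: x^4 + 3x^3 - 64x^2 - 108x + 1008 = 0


Let p(x) = x^4 + 3x^3 - 64x^2 - 108x + 1008. By the rational root theorem (leading coefficient 1), any rational root is an integer divisor of 1008: try ±1, ±2, ... in turn.
Test x = 1: value = 840 ≠ 0.
Test x = -1: value = 1050 ≠ 0.
Test x = 2: value = 576 ≠ 0.
Test x = -2: value = 960 ≠ 0.
Test x = 3: value = 270 ≠ 0.
Test x = -3: value = 756 ≠ 0.
Test x = 4: value = 0 ✓, so (x - 4) is a factor.
Synthetic division by (x - 4): bring down 1; 1(4) + 3 = 7; 7(4) - 64 = -36; (-36)(4) - 108 = -252; (-252)(4) + 1008 = 0 → quotient x^3 + 7x^2 - 36x - 252, remainder 0.
Continue with the quotient x^3 + 7x^2 - 36x - 252 (candidates must divide 252; re-test x = 4 first in case it repeats).
Test x = 4: value = -220 ≠ 0.
Test x = -4: value = -60 ≠ 0.
Test x = 6: value = 0 ✓, so (x - 6) is a factor.
Synthetic division by (x - 6): bring down 1; 1(6) + 7 = 13; 13(6) - 36 = 42; 42(6) - 252 = 0 → quotient x^2 + 13x + 42, remainder 0.
Solve the quadratic x^2 + 13x + 42 = 0: discriminant = 13^2 - 4(1)(42) = 169 - 168 = 1.
sqrt(1) = 1, so x = (-13 ± 1)/2: x = -6 or x = -7.
Collecting all roots found:

x = -7, x = -6, x = 4, x = 6


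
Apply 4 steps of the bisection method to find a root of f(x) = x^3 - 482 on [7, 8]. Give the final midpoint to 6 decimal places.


f(x) = x^3 - 482
f(7) = -139 < 0
f(8) = 30 > 0

Step 1: midpoint = (7.000000 + 8.000000)/2 = 7.500000
  f(7.500000) = -60.125000
  f(mid) < 0, so root is in [7.500000, 8.000000]

Step 2: midpoint = (7.500000 + 8.000000)/2 = 7.750000
  f(7.750000) = -16.515625
  f(mid) < 0, so root is in [7.750000, 8.000000]

Step 3: midpoint = (7.750000 + 8.000000)/2 = 7.875000
  f(7.875000) = 6.373047
  f(mid) > 0, so root is in [7.750000, 7.875000]

Step 4: midpoint = (7.750000 + 7.875000)/2 = 7.812500
  f(7.812500) = -5.162842
  f(mid) < 0, so root is in [7.812500, 7.875000]

midpoint = 7.812500


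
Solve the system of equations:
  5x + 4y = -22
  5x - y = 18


Using Cramer's rule:
Determinant D = (5)(-1) - (5)(4) = -5 - 20 = -25
Dx = (-22)(-1) - (18)(4) = 22 - 72 = -50
Dy = (5)(18) - (5)(-22) = 90 + 110 = 200
x = Dx/D = -50/-25 = 2
y = Dy/D = 200/-25 = -8

x = 2, y = -8


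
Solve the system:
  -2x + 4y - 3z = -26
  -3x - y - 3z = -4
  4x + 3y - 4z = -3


Using Cramer's rule. Expand each determinant along the first row.
D  = (-2)*[(-1)*(-4) - (-3)*3] - 4*[(-3)*(-4) - (-3)*4] + (-3)*[(-3)*3 - (-1)*4]
  = (-2)*(13) - 4*(24) + (-3)*(-5) = -107
Dx = (-26)*[(-1)*(-4) - (-3)*3] - 4*[(-4)*(-4) - (-3)*(-3)] + (-3)*[(-4)*3 - (-1)*(-3)]
  = (-26)*(13) - 4*(7) + (-3)*(-15) = -321
Dy = (-2)*[(-4)*(-4) - (-3)*(-3)] - (-26)*[(-3)*(-4) - (-3)*4] + (-3)*[(-3)*(-3) - (-4)*4]
  = (-2)*(7) - (-26)*(24) + (-3)*(25) = 535
Dz = (-2)*[(-1)*(-3) - (-4)*3] - 4*[(-3)*(-3) - (-4)*4] + (-26)*[(-3)*3 - (-1)*4]
  = (-2)*(15) - 4*(25) + (-26)*(-5) = 0
x = Dx/D = -321/-107 = 3, y = Dy/D = 535/-107 = -5, z = Dz/D = 0/-107 = 0
Check eq1: (-2)(3) + (4)(-5) + (-3)(0) = -26 = -26 ✓
Check eq2: (-3)(3) + (-1)(-5) + (-3)(0) = -4 = -4 ✓
Check eq3: (4)(3) + (3)(-5) + (-4)(0) = -3 = -3 ✓

x = 3, y = -5, z = 0


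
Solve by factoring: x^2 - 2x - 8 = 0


We need two numbers that multiply to -8 and add to -2.
Those numbers are 2 and -4 (since 2 * (-4) = -8 and 2 + (-4) = -2).
So x^2 - 2x - 8 = (x + 2)(x - 4) = 0
Setting each factor to zero: x = -2 or x = 4

x = -2, x = 4


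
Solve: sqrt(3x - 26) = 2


Square both sides: 3x - 26 = 2^2 = 4
3x = 4 + 26 = 30
x = 10
Check: sqrt(3*10 - 26) = sqrt(4) = 2 ✓

x = 10


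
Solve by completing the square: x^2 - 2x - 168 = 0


Start: x^2 - 2x - 168 = 0
Move constant: x^2 - 2x = 168
Half of -2 is -1, squared is 1
Add 1 to both sides: x^2 - 2x + 1 = 169
(x - 1)^2 = 169
x - 1 = ±13
x = 1 + 13 = 14 or x = 1 - 13 = -12

x = -12, x = 14


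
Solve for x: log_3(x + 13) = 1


Convert to exponential form: x + 13 = 3^1 = 3
x = 3 - 13 = -10
Check: log_3(-10 + 13) = log_3(3) = log_3(3) = 1 ✓

x = -10


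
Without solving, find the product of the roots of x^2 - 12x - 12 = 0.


By Vieta's formulas for ax^2 + bx + c = 0:
  Sum of roots = -b/a
  Product of roots = c/a

Here a = 1, b = -12, c = -12
Sum = -(-12)/1 = 12
Product = -12/1 = -12

Product = -12


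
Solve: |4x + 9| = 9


An absolute value equation |expr| = 9 gives two cases:
Case 1: 4x + 9 = 9
  4x = 0, so x = 0
Case 2: 4x + 9 = -9
  4x = -18, so x = -9/2

x = -9/2, x = 0


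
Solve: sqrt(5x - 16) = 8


Square both sides: 5x - 16 = 8^2 = 64
5x = 64 + 16 = 80
x = 16
Check: sqrt(5*16 - 16) = sqrt(64) = 8 ✓

x = 16


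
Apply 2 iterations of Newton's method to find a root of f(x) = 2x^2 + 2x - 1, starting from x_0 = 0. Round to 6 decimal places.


Newton's method: x_(n+1) = x_n - f(x_n)/f'(x_n)
f(x) = 2x^2 + 2x - 1
f'(x) = 4x + 2

Iteration 1:
  f(0.000000) = -1.000000
  f'(0.000000) = 2.000000
  x_1 = 0.000000 - (-1.000000)/(2.000000) = 0.500000

Iteration 2:
  f(0.500000) = 0.500000
  f'(0.500000) = 4.000000
  x_2 = 0.500000 - (0.500000)/(4.000000) = 0.375000

x_2 = 0.375000


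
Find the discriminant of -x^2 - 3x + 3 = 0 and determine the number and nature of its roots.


For ax^2 + bx + c = 0, discriminant D = b^2 - 4ac
Here a = -1, b = -3, c = 3
D = (-3)^2 - 4(-1)(3) = 9 + 12 = 21

D = 21 > 0 but not a perfect square
The equation has 2 distinct real irrational roots.

Discriminant = 21, 2 distinct real irrational roots


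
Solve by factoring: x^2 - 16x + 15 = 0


We need two numbers that multiply to 15 and add to -16.
Those numbers are -1 and -15 (since (-1) * (-15) = 15 and (-1) + (-15) = -16).
So x^2 - 16x + 15 = (x - 1)(x - 15) = 0
Setting each factor to zero: x = 1 or x = 15

x = 1, x = 15


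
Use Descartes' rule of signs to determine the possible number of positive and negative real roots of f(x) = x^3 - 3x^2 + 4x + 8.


Descartes' rule of signs:

For positive roots, count sign changes in f(x) = x^3 - 3x^2 + 4x + 8:
Signs of coefficients: +, -, +, +
Number of sign changes: 2
Possible positive real roots: 2, 0

For negative roots, examine f(-x) = -x^3 - 3x^2 - 4x + 8:
Signs of coefficients: -, -, -, +
Number of sign changes: 1
Possible negative real roots: 1

Positive roots: 2 or 0; Negative roots: 1


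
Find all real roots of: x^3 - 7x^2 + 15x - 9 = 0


Let p(x) = x^3 - 7x^2 + 15x - 9. By the rational root theorem (leading coefficient 1), any rational root is an integer divisor of 9: try ±1, ±2, ... in turn.
Test x = 1: value = 0 ✓, so (x - 1) is a factor.
Synthetic division by (x - 1): bring down 1; 1(1) - 7 = -6; (-6)(1) + 15 = 9; 9(1) - 9 = 0 → quotient x^2 - 6x + 9, remainder 0.
Solve the quadratic x^2 - 6x + 9 = 0: discriminant = (-6)^2 - 4(1)(9) = 36 - 36 = 0.
Discriminant = 0, so a double root: x = 6/2 = 3.

x = 1, x = 3 (multiplicity 2)


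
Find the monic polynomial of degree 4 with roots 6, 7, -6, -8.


A monic polynomial with roots 6, 7, -6, -8 is:
p(x) = (x - 6)(x - 7)(x + 6)(x + 8)
After multiplying by (x - 6): x - 6
After multiplying by (x - 7): x^2 - 13x + 42
After multiplying by (x + 6): x^3 - 7x^2 - 36x + 252
After multiplying by (x + 8): x^4 + x^3 - 92x^2 - 36x + 2016

x^4 + x^3 - 92x^2 - 36x + 2016


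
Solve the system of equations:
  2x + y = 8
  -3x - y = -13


Using Cramer's rule:
Determinant D = (2)(-1) - (-3)(1) = -2 + 3 = 1
Dx = (8)(-1) - (-13)(1) = -8 + 13 = 5
Dy = (2)(-13) - (-3)(8) = -26 + 24 = -2
x = Dx/D = 5/1 = 5
y = Dy/D = -2/1 = -2

x = 5, y = -2


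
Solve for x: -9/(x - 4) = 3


Multiply both sides by (x - 4): -9 = 3(x - 4)
Distribute: -9 = 3x - 12
3x = -9 + 12 = 3
x = 1

x = 1


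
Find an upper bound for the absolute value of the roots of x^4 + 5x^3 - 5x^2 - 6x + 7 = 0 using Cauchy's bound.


Cauchy's bound: all roots r satisfy |r| <= 1 + max(|a_i/a_n|) for i = 0,...,n-1
where a_n is the leading coefficient.

Coefficients: [1, 5, -5, -6, 7]
Leading coefficient a_n = 1
Ratios |a_i/a_n|: 5, 5, 6, 7
Maximum ratio: 7
Cauchy's bound: |r| <= 1 + 7 = 8

Upper bound = 8


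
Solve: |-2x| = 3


An absolute value equation |expr| = 3 gives two cases:
Case 1: -2x = 3
  -2x = 3, so x = -3/2
Case 2: -2x = -3
  -2x = -3, so x = 3/2

x = -3/2, x = 3/2


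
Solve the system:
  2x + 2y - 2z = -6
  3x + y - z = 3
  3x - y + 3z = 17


Using Cramer's rule. Expand each determinant along the first row.
D  = 2*[1*3 - (-1)*(-1)] - 2*[3*3 - (-1)*3] + (-2)*[3*(-1) - 1*3]
  = 2*(2) - 2*(12) + (-2)*(-6) = -8
Dx = (-6)*[1*3 - (-1)*(-1)] - 2*[3*3 - (-1)*17] + (-2)*[3*(-1) - 1*17]
  = (-6)*(2) - 2*(26) + (-2)*(-20) = -24
Dy = 2*[3*3 - (-1)*17] - (-6)*[3*3 - (-1)*3] + (-2)*[3*17 - 3*3]
  = 2*(26) - (-6)*(12) + (-2)*(42) = 40
Dz = 2*[1*17 - 3*(-1)] - 2*[3*17 - 3*3] + (-6)*[3*(-1) - 1*3]
  = 2*(20) - 2*(42) + (-6)*(-6) = -8
x = Dx/D = -24/-8 = 3, y = Dy/D = 40/-8 = -5, z = Dz/D = -8/-8 = 1
Check eq1: (2)(3) + (2)(-5) + (-2)(1) = -6 = -6 ✓
Check eq2: (3)(3) + (1)(-5) + (-1)(1) = 3 = 3 ✓
Check eq3: (3)(3) + (-1)(-5) + (3)(1) = 17 = 17 ✓

x = 3, y = -5, z = 1


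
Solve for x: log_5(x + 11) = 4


Convert to exponential form: x + 11 = 5^4 = 625
x = 625 - 11 = 614
Check: log_5(614 + 11) = log_5(625) = log_5(625) = 4 ✓

x = 614


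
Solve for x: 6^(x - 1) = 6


Express both sides with the same base.
6 = 6^1
Since the bases match, equate exponents: x - 1 = 1
So x = 1 - (-1) = 2

x = 2


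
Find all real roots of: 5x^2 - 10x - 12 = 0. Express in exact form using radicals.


Using the quadratic formula: x = (-b ± sqrt(b^2 - 4ac)) / (2a)
Here a = 5, b = -10, c = -12
Discriminant = b^2 - 4ac = (-10)^2 - 4(5)(-12) = 100 + 240 = 340
Since discriminant = 340 > 0, there are two real roots.
x = (10 ± 2*sqrt(85)) / 10
Simplifying: x = (5 ± sqrt(85)) / 5
Numerically: x ≈ 2.8439 or x ≈ -0.8439

x = (5 + sqrt(85)) / 5 or x = (5 - sqrt(85)) / 5


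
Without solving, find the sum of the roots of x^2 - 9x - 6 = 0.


By Vieta's formulas for ax^2 + bx + c = 0:
  Sum of roots = -b/a
  Product of roots = c/a

Here a = 1, b = -9, c = -6
Sum = -(-9)/1 = 9
Product = -6/1 = -6

Sum = 9


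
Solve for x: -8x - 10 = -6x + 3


Starting with: -8x - 10 = -6x + 3
Move all x terms to left: (-8 + 6)x = 3 + 10
Simplify: -2x = 13
Divide both sides by -2: x = -13/2

x = -13/2


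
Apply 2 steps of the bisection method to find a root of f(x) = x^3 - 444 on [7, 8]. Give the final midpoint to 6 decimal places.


f(x) = x^3 - 444
f(7) = -101 < 0
f(8) = 68 > 0

Step 1: midpoint = (7.000000 + 8.000000)/2 = 7.500000
  f(7.500000) = -22.125000
  f(mid) < 0, so root is in [7.500000, 8.000000]

Step 2: midpoint = (7.500000 + 8.000000)/2 = 7.750000
  f(7.750000) = 21.484375
  f(mid) > 0, so root is in [7.500000, 7.750000]

midpoint = 7.750000


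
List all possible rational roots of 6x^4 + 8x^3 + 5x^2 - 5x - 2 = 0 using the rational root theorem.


Rational root theorem: possible roots are ±p/q where:
  p divides the constant term (-2): p ∈ {1, 2}
  q divides the leading coefficient (6): q ∈ {1, 2, 3, 6}

All possible rational roots: -2, -1, -2/3, -1/2, -1/3, -1/6, 1/6, 1/3, 1/2, 2/3, 1, 2

-2, -1, -2/3, -1/2, -1/3, -1/6, 1/6, 1/3, 1/2, 2/3, 1, 2


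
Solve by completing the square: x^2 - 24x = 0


Start: x^2 - 24x + 0 = 0
Move constant: x^2 - 24x = 0
Half of -24 is -12, squared is 144
Add 144 to both sides: x^2 - 24x + 144 = 144
(x - 12)^2 = 144
x - 12 = ±12
x = 12 + 12 = 24 or x = 12 - 12 = 0

x = 0, x = 24


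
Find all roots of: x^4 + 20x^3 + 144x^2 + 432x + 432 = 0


Let p(x) = x^4 + 20x^3 + 144x^2 + 432x + 432. By the rational root theorem (leading coefficient 1), any rational root is an integer divisor of 432: try ±1, ±2, ... in turn.
Test x = 1: value = 1029 ≠ 0.
Test x = -1: value = 125 ≠ 0.
Test x = 2: value = 2048 ≠ 0.
Test x = -2: value = 0 ✓, so (x + 2) is a factor.
Synthetic division by (x + 2): bring down 1; 1(-2) + 20 = 18; 18(-2) + 144 = 108; 108(-2) + 432 = 216; 216(-2) + 432 = 0 → quotient x^3 + 18x^2 + 108x + 216, remainder 0.
Continue with the quotient x^3 + 18x^2 + 108x + 216 (candidates must divide 216; re-test x = -2 first in case it repeats).
Test x = -2: value = 64 ≠ 0.
Test x = 3: value = 729 ≠ 0.
Test x = -3: value = 27 ≠ 0.
Test x = 4: value = 1000 ≠ 0.
Test x = -4: value = 8 ≠ 0.
Test x = 6: value = 1728 ≠ 0.
Test x = -6: value = 0 ✓, so (x + 6) is a factor.
Synthetic division by (x + 6): bring down 1; 1(-6) + 18 = 12; 12(-6) + 108 = 36; 36(-6) + 216 = 0 → quotient x^2 + 12x + 36, remainder 0.
Solve the quadratic x^2 + 12x + 36 = 0: discriminant = 12^2 - 4(1)(36) = 144 - 144 = 0.
Discriminant = 0, so a double root: x = -12/2 = -6.
Collecting all roots found:

x = -6 (multiplicity 3), x = -2


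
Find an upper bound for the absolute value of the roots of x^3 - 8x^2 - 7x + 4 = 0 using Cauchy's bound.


Cauchy's bound: all roots r satisfy |r| <= 1 + max(|a_i/a_n|) for i = 0,...,n-1
where a_n is the leading coefficient.

Coefficients: [1, -8, -7, 4]
Leading coefficient a_n = 1
Ratios |a_i/a_n|: 8, 7, 4
Maximum ratio: 8
Cauchy's bound: |r| <= 1 + 8 = 9

Upper bound = 9


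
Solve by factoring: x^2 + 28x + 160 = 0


We need two numbers that multiply to 160 and add to 28.
Those numbers are 8 and 20 (since 8 * 20 = 160 and 8 + 20 = 28).
So x^2 + 28x + 160 = (x + 8)(x + 20) = 0
Setting each factor to zero: x = -8 or x = -20

x = -20, x = -8


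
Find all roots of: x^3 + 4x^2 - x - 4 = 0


Let p(x) = x^3 + 4x^2 - x - 4. By the rational root theorem (leading coefficient 1), any rational root is an integer divisor of 4: try ±1, ±2, ... in turn.
Test x = 1: value = 0 ✓, so (x - 1) is a factor.
Synthetic division by (x - 1): bring down 1; 1(1) + 4 = 5; 5(1) - 1 = 4; 4(1) - 4 = 0 → quotient x^2 + 5x + 4, remainder 0.
Solve the quadratic x^2 + 5x + 4 = 0: discriminant = 5^2 - 4(1)(4) = 25 - 16 = 9.
sqrt(9) = 3, so x = (-5 ± 3)/2: x = -1 or x = -4.
Collecting all roots found:

x = -4, x = -1, x = 1


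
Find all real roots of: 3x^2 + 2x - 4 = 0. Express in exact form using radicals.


Using the quadratic formula: x = (-b ± sqrt(b^2 - 4ac)) / (2a)
Here a = 3, b = 2, c = -4
Discriminant = b^2 - 4ac = 2^2 - 4(3)(-4) = 4 + 48 = 52
Since discriminant = 52 > 0, there are two real roots.
x = (-2 ± 2*sqrt(13)) / 6
Simplifying: x = (-1 ± sqrt(13)) / 3
Numerically: x ≈ 0.8685 or x ≈ -1.5352

x = (-1 + sqrt(13)) / 3 or x = (-1 - sqrt(13)) / 3


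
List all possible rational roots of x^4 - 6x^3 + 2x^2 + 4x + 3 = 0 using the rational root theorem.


Rational root theorem: possible roots are ±p/q where:
  p divides the constant term (3): p ∈ {1, 3}
  q divides the leading coefficient (1): q ∈ {1}

All possible rational roots: -3, -1, 1, 3

-3, -1, 1, 3


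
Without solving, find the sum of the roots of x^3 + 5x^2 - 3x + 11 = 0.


By Vieta's formulas for x^3 + bx^2 + cx + d = 0:
  r1 + r2 + r3 = -b/a = -5
  r1*r2 + r1*r3 + r2*r3 = c/a = -3
  r1*r2*r3 = -d/a = -11


Sum = -5


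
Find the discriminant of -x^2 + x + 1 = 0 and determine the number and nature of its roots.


For ax^2 + bx + c = 0, discriminant D = b^2 - 4ac
Here a = -1, b = 1, c = 1
D = (1)^2 - 4(-1)(1) = 1 + 4 = 5

D = 5 > 0 but not a perfect square
The equation has 2 distinct real irrational roots.

Discriminant = 5, 2 distinct real irrational roots


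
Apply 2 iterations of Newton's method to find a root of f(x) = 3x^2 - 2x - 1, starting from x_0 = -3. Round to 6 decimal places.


Newton's method: x_(n+1) = x_n - f(x_n)/f'(x_n)
f(x) = 3x^2 - 2x - 1
f'(x) = 6x - 2

Iteration 1:
  f(-3.000000) = 32.000000
  f'(-3.000000) = -20.000000
  x_1 = -3.000000 - (32.000000)/(-20.000000) = -1.400000

Iteration 2:
  f(-1.400000) = 7.680000
  f'(-1.400000) = -10.400000
  x_2 = -1.400000 - (7.680000)/(-10.400000) = -0.661538

x_2 = -0.661538


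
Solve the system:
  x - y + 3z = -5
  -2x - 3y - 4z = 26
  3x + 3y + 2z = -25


Using Cramer's rule. Expand each determinant along the first row.
D  = 1*[(-3)*2 - (-4)*3] - (-1)*[(-2)*2 - (-4)*3] + 3*[(-2)*3 - (-3)*3]
  = 1*(6) - (-1)*(8) + 3*(3) = 23
Dx = (-5)*[(-3)*2 - (-4)*3] - (-1)*[26*2 - (-4)*(-25)] + 3*[26*3 - (-3)*(-25)]
  = (-5)*(6) - (-1)*(-48) + 3*(3) = -69
Dy = 1*[26*2 - (-4)*(-25)] - (-5)*[(-2)*2 - (-4)*3] + 3*[(-2)*(-25) - 26*3]
  = 1*(-48) - (-5)*(8) + 3*(-28) = -92
Dz = 1*[(-3)*(-25) - 26*3] - (-1)*[(-2)*(-25) - 26*3] + (-5)*[(-2)*3 - (-3)*3]
  = 1*(-3) - (-1)*(-28) + (-5)*(3) = -46
x = Dx/D = -69/23 = -3, y = Dy/D = -92/23 = -4, z = Dz/D = -46/23 = -2
Check eq1: (1)(-3) + (-1)(-4) + (3)(-2) = -5 = -5 ✓
Check eq2: (-2)(-3) + (-3)(-4) + (-4)(-2) = 26 = 26 ✓
Check eq3: (3)(-3) + (3)(-4) + (2)(-2) = -25 = -25 ✓

x = -3, y = -4, z = -2


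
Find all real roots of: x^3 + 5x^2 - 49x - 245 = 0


Let p(x) = x^3 + 5x^2 - 49x - 245. By the rational root theorem (leading coefficient 1), any rational root is an integer divisor of 245: try ±1, ±2, ... in turn.
Test x = 1: value = -288 ≠ 0.
Test x = -1: value = -192 ≠ 0.
Test x = 5: value = -240 ≠ 0.
Test x = -5: value = 0 ✓, so (x + 5) is a factor.
Synthetic division by (x + 5): bring down 1; 1(-5) + 5 = 0; 0(-5) - 49 = -49; (-49)(-5) - 245 = 0 → quotient x^2 - 49, remainder 0.
Solve the quadratic x^2 - 49 = 0: discriminant = 0^2 - 4(1)(-49) = 0 + 196 = 196.
sqrt(196) = 14, so x = (0 ± 14)/2: x = 7 or x = -7.

x = -7, x = -5, x = 7


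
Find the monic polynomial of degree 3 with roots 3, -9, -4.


A monic polynomial with roots 3, -9, -4 is:
p(x) = (x - 3)(x + 9)(x + 4)
After multiplying by (x - 3): x - 3
After multiplying by (x + 9): x^2 + 6x - 27
After multiplying by (x + 4): x^3 + 10x^2 - 3x - 108

x^3 + 10x^2 - 3x - 108


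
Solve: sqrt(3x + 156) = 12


Square both sides: 3x + 156 = 12^2 = 144
3x = 144 - 156 = -12
x = -4
Check: sqrt(3*(-4) + 156) = sqrt(144) = 12 ✓

x = -4


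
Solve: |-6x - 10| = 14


An absolute value equation |expr| = 14 gives two cases:
Case 1: -6x - 10 = 14
  -6x = 24, so x = -4
Case 2: -6x - 10 = -14
  -6x = -4, so x = 2/3

x = -4, x = 2/3


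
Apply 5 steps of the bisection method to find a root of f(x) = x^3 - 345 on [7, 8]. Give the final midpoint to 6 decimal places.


f(x) = x^3 - 345
f(7) = -2 < 0
f(8) = 167 > 0

Step 1: midpoint = (7.000000 + 8.000000)/2 = 7.500000
  f(7.500000) = 76.875000
  f(mid) > 0, so root is in [7.000000, 7.500000]

Step 2: midpoint = (7.000000 + 7.500000)/2 = 7.250000
  f(7.250000) = 36.078125
  f(mid) > 0, so root is in [7.000000, 7.250000]

Step 3: midpoint = (7.000000 + 7.250000)/2 = 7.125000
  f(7.125000) = 16.705078
  f(mid) > 0, so root is in [7.000000, 7.125000]

Step 4: midpoint = (7.000000 + 7.125000)/2 = 7.062500
  f(7.062500) = 7.269775
  f(mid) > 0, so root is in [7.000000, 7.062500]

Step 5: midpoint = (7.000000 + 7.062500)/2 = 7.031250
  f(7.031250) = 2.614288
  f(mid) > 0, so root is in [7.000000, 7.031250]

midpoint = 7.031250


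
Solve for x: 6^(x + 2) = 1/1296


Express both sides with the same base.
1/1296 = 6^(-4)
Since the bases match, equate exponents: x + 2 = -4
So x = -4 - (2) = -6

x = -6


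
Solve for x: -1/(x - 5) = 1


Multiply both sides by (x - 5): -1 = 1(x - 5)
Distribute: -1 = x - 5
x = -1 + 5 = 4
x = 4

x = 4


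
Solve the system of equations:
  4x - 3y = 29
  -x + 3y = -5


Using Cramer's rule:
Determinant D = (4)(3) - (-1)(-3) = 12 - 3 = 9
Dx = (29)(3) - (-5)(-3) = 87 - 15 = 72
Dy = (4)(-5) - (-1)(29) = -20 + 29 = 9
x = Dx/D = 72/9 = 8
y = Dy/D = 9/9 = 1

x = 8, y = 1


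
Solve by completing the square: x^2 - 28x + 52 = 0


Start: x^2 - 28x + 52 = 0
Move constant: x^2 - 28x = -52
Half of -28 is -14, squared is 196
Add 196 to both sides: x^2 - 28x + 196 = 144
(x - 14)^2 = 144
x - 14 = ±12
x = 14 + 12 = 26 or x = 14 - 12 = 2

x = 2, x = 26


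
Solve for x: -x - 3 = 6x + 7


Starting with: -x - 3 = 6x + 7
Move all x terms to left: (-1 - 6)x = 7 + 3
Simplify: -7x = 10
Divide both sides by -7: x = -10/7

x = -10/7


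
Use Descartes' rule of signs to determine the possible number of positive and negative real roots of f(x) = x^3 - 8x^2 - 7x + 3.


Descartes' rule of signs:

For positive roots, count sign changes in f(x) = x^3 - 8x^2 - 7x + 3:
Signs of coefficients: +, -, -, +
Number of sign changes: 2
Possible positive real roots: 2, 0

For negative roots, examine f(-x) = -x^3 - 8x^2 + 7x + 3:
Signs of coefficients: -, -, +, +
Number of sign changes: 1
Possible negative real roots: 1

Positive roots: 2 or 0; Negative roots: 1


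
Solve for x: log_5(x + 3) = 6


Convert to exponential form: x + 3 = 5^6 = 15625
x = 15625 - 3 = 15622
Check: log_5(15622 + 3) = log_5(15625) = log_5(15625) = 6 ✓

x = 15622


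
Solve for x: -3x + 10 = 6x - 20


Starting with: -3x + 10 = 6x - 20
Move all x terms to left: (-3 - 6)x = -20 - 10
Simplify: -9x = -30
Divide both sides by -9: x = 10/3

x = 10/3


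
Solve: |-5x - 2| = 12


An absolute value equation |expr| = 12 gives two cases:
Case 1: -5x - 2 = 12
  -5x = 14, so x = -14/5
Case 2: -5x - 2 = -12
  -5x = -10, so x = 2

x = -14/5, x = 2


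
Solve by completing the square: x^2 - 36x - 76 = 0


Start: x^2 - 36x - 76 = 0
Move constant: x^2 - 36x = 76
Half of -36 is -18, squared is 324
Add 324 to both sides: x^2 - 36x + 324 = 400
(x - 18)^2 = 400
x - 18 = ±20
x = 18 + 20 = 38 or x = 18 - 20 = -2

x = -2, x = 38


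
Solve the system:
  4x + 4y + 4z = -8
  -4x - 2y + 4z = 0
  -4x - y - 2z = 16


Using Cramer's rule. Expand each determinant along the first row.
D  = 4*[(-2)*(-2) - 4*(-1)] - 4*[(-4)*(-2) - 4*(-4)] + 4*[(-4)*(-1) - (-2)*(-4)]
  = 4*(8) - 4*(24) + 4*(-4) = -80
Dx = (-8)*[(-2)*(-2) - 4*(-1)] - 4*[0*(-2) - 4*16] + 4*[0*(-1) - (-2)*16]
  = (-8)*(8) - 4*(-64) + 4*(32) = 320
Dy = 4*[0*(-2) - 4*16] - (-8)*[(-4)*(-2) - 4*(-4)] + 4*[(-4)*16 - 0*(-4)]
  = 4*(-64) - (-8)*(24) + 4*(-64) = -320
Dz = 4*[(-2)*16 - 0*(-1)] - 4*[(-4)*16 - 0*(-4)] + (-8)*[(-4)*(-1) - (-2)*(-4)]
  = 4*(-32) - 4*(-64) + (-8)*(-4) = 160
x = Dx/D = 320/-80 = -4, y = Dy/D = -320/-80 = 4, z = Dz/D = 160/-80 = -2
Check eq1: (4)(-4) + (4)(4) + (4)(-2) = -8 = -8 ✓
Check eq2: (-4)(-4) + (-2)(4) + (4)(-2) = 0 = 0 ✓
Check eq3: (-4)(-4) + (-1)(4) + (-2)(-2) = 16 = 16 ✓

x = -4, y = 4, z = -2


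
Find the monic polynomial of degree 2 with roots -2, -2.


A monic polynomial with roots -2, -2 is:
p(x) = (x + 2)(x + 2)
After multiplying by (x + 2): x + 2
After multiplying by (x + 2): x^2 + 4x + 4

x^2 + 4x + 4


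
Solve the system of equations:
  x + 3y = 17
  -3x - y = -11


Using Cramer's rule:
Determinant D = (1)(-1) - (-3)(3) = -1 + 9 = 8
Dx = (17)(-1) - (-11)(3) = -17 + 33 = 16
Dy = (1)(-11) - (-3)(17) = -11 + 51 = 40
x = Dx/D = 16/8 = 2
y = Dy/D = 40/8 = 5

x = 2, y = 5


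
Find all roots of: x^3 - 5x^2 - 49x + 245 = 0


Let p(x) = x^3 - 5x^2 - 49x + 245. By the rational root theorem (leading coefficient 1), any rational root is an integer divisor of 245: try ±1, ±2, ... in turn.
Test x = 1: value = 192 ≠ 0.
Test x = -1: value = 288 ≠ 0.
Test x = 5: value = 0 ✓, so (x - 5) is a factor.
Synthetic division by (x - 5): bring down 1; 1(5) - 5 = 0; 0(5) - 49 = -49; (-49)(5) + 245 = 0 → quotient x^2 - 49, remainder 0.
Solve the quadratic x^2 - 49 = 0: discriminant = 0^2 - 4(1)(-49) = 0 + 196 = 196.
sqrt(196) = 14, so x = (0 ± 14)/2: x = 7 or x = -7.
Collecting all roots found:

x = -7, x = 5, x = 7


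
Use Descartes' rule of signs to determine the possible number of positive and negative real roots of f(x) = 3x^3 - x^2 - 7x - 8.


Descartes' rule of signs:

For positive roots, count sign changes in f(x) = 3x^3 - x^2 - 7x - 8:
Signs of coefficients: +, -, -, -
Number of sign changes: 1
Possible positive real roots: 1

For negative roots, examine f(-x) = -3x^3 - x^2 + 7x - 8:
Signs of coefficients: -, -, +, -
Number of sign changes: 2
Possible negative real roots: 2, 0

Positive roots: 1; Negative roots: 2 or 0


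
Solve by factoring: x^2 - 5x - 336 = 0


We need two numbers that multiply to -336 and add to -5.
Those numbers are -21 and 16 (since (-21) * 16 = -336 and (-21) + 16 = -5).
So x^2 - 5x - 336 = (x - 21)(x + 16) = 0
Setting each factor to zero: x = 21 or x = -16

x = -16, x = 21


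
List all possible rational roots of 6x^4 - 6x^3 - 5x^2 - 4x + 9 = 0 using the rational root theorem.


Rational root theorem: possible roots are ±p/q where:
  p divides the constant term (9): p ∈ {1, 3, 9}
  q divides the leading coefficient (6): q ∈ {1, 2, 3, 6}

All possible rational roots: -9, -9/2, -3, -3/2, -1, -1/2, -1/3, -1/6, 1/6, 1/3, 1/2, 1, 3/2, 3, 9/2, 9

-9, -9/2, -3, -3/2, -1, -1/2, -1/3, -1/6, 1/6, 1/3, 1/2, 1, 3/2, 3, 9/2, 9


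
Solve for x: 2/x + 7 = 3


Subtract 7 from both sides: 2/x = -4
Multiply both sides by x: 2 = -4 * x
Divide by -4: x = -1/2

x = -1/2


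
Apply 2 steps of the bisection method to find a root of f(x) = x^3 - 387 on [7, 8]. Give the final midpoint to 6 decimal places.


f(x) = x^3 - 387
f(7) = -44 < 0
f(8) = 125 > 0

Step 1: midpoint = (7.000000 + 8.000000)/2 = 7.500000
  f(7.500000) = 34.875000
  f(mid) > 0, so root is in [7.000000, 7.500000]

Step 2: midpoint = (7.000000 + 7.500000)/2 = 7.250000
  f(7.250000) = -5.921875
  f(mid) < 0, so root is in [7.250000, 7.500000]

midpoint = 7.250000


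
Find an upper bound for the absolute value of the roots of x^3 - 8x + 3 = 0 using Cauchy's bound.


Cauchy's bound: all roots r satisfy |r| <= 1 + max(|a_i/a_n|) for i = 0,...,n-1
where a_n is the leading coefficient.

Coefficients: [1, 0, -8, 3]
Leading coefficient a_n = 1
Ratios |a_i/a_n|: 0, 8, 3
Maximum ratio: 8
Cauchy's bound: |r| <= 1 + 8 = 9

Upper bound = 9


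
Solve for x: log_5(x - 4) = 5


Convert to exponential form: x - 4 = 5^5 = 3125
x = 3125 + 4 = 3129
Check: log_5(3129 - 4) = log_5(3125) = log_5(3125) = 5 ✓

x = 3129


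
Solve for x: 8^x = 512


Express both sides with the same base.
512 = 8^3
Since the bases match: x = 3

x = 3


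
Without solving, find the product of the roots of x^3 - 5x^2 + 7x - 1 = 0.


By Vieta's formulas for x^3 + bx^2 + cx + d = 0:
  r1 + r2 + r3 = -b/a = 5
  r1*r2 + r1*r3 + r2*r3 = c/a = 7
  r1*r2*r3 = -d/a = 1


Product = 1


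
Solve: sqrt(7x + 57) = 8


Square both sides: 7x + 57 = 8^2 = 64
7x = 64 - 57 = 7
x = 1
Check: sqrt(7*1 + 57) = sqrt(64) = 8 ✓

x = 1


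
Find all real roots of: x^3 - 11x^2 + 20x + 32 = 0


Let p(x) = x^3 - 11x^2 + 20x + 32. By the rational root theorem (leading coefficient 1), any rational root is an integer divisor of 32: try ±1, ±2, ... in turn.
Test x = 1: value = 42 ≠ 0.
Test x = -1: value = 0 ✓, so (x + 1) is a factor.
Synthetic division by (x + 1): bring down 1; 1(-1) - 11 = -12; (-12)(-1) + 20 = 32; 32(-1) + 32 = 0 → quotient x^2 - 12x + 32, remainder 0.
Solve the quadratic x^2 - 12x + 32 = 0: discriminant = (-12)^2 - 4(1)(32) = 144 - 128 = 16.
sqrt(16) = 4, so x = (12 ± 4)/2: x = 8 or x = 4.

x = -1, x = 4, x = 8


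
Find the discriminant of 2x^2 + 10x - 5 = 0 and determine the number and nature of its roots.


For ax^2 + bx + c = 0, discriminant D = b^2 - 4ac
Here a = 2, b = 10, c = -5
D = (10)^2 - 4(2)(-5) = 100 + 40 = 140

D = 140 > 0 but not a perfect square
The equation has 2 distinct real irrational roots.

Discriminant = 140, 2 distinct real irrational roots


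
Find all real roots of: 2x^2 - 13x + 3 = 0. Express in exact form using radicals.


Using the quadratic formula: x = (-b ± sqrt(b^2 - 4ac)) / (2a)
Here a = 2, b = -13, c = 3
Discriminant = b^2 - 4ac = (-13)^2 - 4(2)(3) = 169 - 24 = 145
Since discriminant = 145 > 0, there are two real roots.
x = (13 ± sqrt(145)) / 4
Numerically: x ≈ 6.2604 or x ≈ 0.2396

x = (13 + sqrt(145)) / 4 or x = (13 - sqrt(145)) / 4


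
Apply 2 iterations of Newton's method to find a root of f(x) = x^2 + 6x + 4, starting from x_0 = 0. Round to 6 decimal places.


Newton's method: x_(n+1) = x_n - f(x_n)/f'(x_n)
f(x) = x^2 + 6x + 4
f'(x) = 2x + 6

Iteration 1:
  f(0.000000) = 4.000000
  f'(0.000000) = 6.000000
  x_1 = 0.000000 - (4.000000)/(6.000000) = -0.666667

Iteration 2:
  f(-0.666667) = 0.444444
  f'(-0.666667) = 4.666667
  x_2 = -0.666667 - (0.444444)/(4.666667) = -0.761905

x_2 = -0.761905


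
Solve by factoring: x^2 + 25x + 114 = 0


We need two numbers that multiply to 114 and add to 25.
Those numbers are 6 and 19 (since 6 * 19 = 114 and 6 + 19 = 25).
So x^2 + 25x + 114 = (x + 6)(x + 19) = 0
Setting each factor to zero: x = -6 or x = -19

x = -19, x = -6


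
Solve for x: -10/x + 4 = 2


Subtract 4 from both sides: -10/x = -2
Multiply both sides by x: -10 = -2 * x
Divide by -2: x = 5

x = 5


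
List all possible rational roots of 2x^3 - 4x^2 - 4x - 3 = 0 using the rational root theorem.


Rational root theorem: possible roots are ±p/q where:
  p divides the constant term (-3): p ∈ {1, 3}
  q divides the leading coefficient (2): q ∈ {1, 2}

All possible rational roots: -3, -3/2, -1, -1/2, 1/2, 1, 3/2, 3

-3, -3/2, -1, -1/2, 1/2, 1, 3/2, 3


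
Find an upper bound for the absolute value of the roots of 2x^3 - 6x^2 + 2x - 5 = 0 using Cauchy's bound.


Cauchy's bound: all roots r satisfy |r| <= 1 + max(|a_i/a_n|) for i = 0,...,n-1
where a_n is the leading coefficient.

Coefficients: [2, -6, 2, -5]
Leading coefficient a_n = 2
Ratios |a_i/a_n|: 3, 1, 5/2
Maximum ratio: 3
Cauchy's bound: |r| <= 1 + 3 = 4

Upper bound = 4


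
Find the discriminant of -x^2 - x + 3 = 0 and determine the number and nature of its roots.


For ax^2 + bx + c = 0, discriminant D = b^2 - 4ac
Here a = -1, b = -1, c = 3
D = (-1)^2 - 4(-1)(3) = 1 + 12 = 13

D = 13 > 0 but not a perfect square
The equation has 2 distinct real irrational roots.

Discriminant = 13, 2 distinct real irrational roots
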